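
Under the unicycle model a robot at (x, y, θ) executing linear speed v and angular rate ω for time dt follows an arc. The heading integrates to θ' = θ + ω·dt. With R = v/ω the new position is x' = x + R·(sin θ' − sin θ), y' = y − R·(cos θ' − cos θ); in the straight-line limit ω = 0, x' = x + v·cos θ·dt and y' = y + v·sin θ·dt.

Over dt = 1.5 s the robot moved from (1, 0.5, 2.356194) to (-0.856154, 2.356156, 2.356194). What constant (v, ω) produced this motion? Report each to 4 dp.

v = 1.7500, ω = 0.0000

Δθ = 2.356194 − 2.356194 = 0.000000
ω = Δθ/dt = 0.000000/1.5 = 0.0000
ω = 0 → v = (Δx·cos θ + Δy·sin θ)/dt = 1.7500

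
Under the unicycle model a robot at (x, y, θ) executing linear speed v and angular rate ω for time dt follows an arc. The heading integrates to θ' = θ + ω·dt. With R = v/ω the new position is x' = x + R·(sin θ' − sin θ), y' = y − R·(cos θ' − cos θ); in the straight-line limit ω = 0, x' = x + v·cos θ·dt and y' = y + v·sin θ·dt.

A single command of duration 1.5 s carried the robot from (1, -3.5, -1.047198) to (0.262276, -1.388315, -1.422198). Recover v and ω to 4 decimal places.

Δθ = -1.422198 − -1.047198 = -0.375000
ω = Δθ/dt = -0.375000/1.5 = -0.2500
R = −Δy/(cos θ' − cos θ) = 6.0000
v = R·ω = 6.0000·-0.2500 = -1.5000

v = -1.5000, ω = -0.2500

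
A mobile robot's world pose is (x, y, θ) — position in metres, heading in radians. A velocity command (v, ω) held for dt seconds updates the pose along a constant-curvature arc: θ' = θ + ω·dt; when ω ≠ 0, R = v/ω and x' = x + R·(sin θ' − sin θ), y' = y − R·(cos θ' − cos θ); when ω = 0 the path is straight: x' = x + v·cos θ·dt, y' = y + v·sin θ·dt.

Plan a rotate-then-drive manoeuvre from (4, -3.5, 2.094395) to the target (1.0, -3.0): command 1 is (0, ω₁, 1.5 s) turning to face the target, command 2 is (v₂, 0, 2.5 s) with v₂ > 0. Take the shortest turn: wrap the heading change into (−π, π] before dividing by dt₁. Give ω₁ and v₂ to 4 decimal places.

ω₁ = 0.5880, v₂ = 1.2166

heading to target = atan2(-3−-3.5, 1−4) = 2.9764
Δθ = wrap(2.9764 − 2.0944) = 0.8820; ω₁ = Δθ/dt₁ = 0.5880
distance = √((1−4)² + (-3−-3.5)²) = 3.0414; v₂ = distance/dt₂ = 1.2166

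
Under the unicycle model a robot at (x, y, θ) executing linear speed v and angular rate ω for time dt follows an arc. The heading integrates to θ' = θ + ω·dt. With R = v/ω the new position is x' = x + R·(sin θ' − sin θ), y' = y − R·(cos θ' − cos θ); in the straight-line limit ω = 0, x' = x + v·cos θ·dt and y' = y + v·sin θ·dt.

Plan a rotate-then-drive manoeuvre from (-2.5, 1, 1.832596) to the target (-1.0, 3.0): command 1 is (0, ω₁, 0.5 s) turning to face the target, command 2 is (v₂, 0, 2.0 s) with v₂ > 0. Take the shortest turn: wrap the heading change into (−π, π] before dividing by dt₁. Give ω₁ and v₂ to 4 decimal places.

heading to target = atan2(3−1, -1−-2.5) = 0.9273
Δθ = wrap(0.9273 − 1.8326) = -0.9053; ω₁ = Δθ/dt₁ = -1.8106
distance = √((-1−-2.5)² + (3−1)²) = 2.5000; v₂ = distance/dt₂ = 1.2500

ω₁ = -1.8106, v₂ = 1.2500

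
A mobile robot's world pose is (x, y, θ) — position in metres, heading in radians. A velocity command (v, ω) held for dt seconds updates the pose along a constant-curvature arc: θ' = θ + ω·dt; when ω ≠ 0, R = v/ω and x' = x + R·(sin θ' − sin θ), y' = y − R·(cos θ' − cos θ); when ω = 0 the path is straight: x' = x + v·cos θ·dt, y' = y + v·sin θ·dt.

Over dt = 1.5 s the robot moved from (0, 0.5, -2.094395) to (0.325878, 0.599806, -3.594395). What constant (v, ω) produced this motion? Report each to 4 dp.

v = -0.2500, ω = -1.0000

Δθ = -3.594395 − -2.094395 = -1.500000
ω = Δθ/dt = -1.500000/1.5 = -1.0000
R = Δx/(sin θ' − sin θ) = 0.2500
v = R·ω = 0.2500·-1.0000 = -0.2500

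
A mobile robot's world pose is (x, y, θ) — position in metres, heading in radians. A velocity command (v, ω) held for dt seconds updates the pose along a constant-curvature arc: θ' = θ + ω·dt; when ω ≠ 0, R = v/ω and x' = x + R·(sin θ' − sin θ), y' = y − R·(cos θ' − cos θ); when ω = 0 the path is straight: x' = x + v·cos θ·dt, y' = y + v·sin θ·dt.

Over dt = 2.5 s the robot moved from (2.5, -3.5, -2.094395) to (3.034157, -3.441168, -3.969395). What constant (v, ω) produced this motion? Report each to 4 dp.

v = -0.2500, ω = -0.7500

Δθ = -3.969395 − -2.094395 = -1.875000
ω = Δθ/dt = -1.875000/2.5 = -0.7500
R = Δx/(sin θ' − sin θ) = 0.3333
v = R·ω = 0.3333·-0.7500 = -0.2500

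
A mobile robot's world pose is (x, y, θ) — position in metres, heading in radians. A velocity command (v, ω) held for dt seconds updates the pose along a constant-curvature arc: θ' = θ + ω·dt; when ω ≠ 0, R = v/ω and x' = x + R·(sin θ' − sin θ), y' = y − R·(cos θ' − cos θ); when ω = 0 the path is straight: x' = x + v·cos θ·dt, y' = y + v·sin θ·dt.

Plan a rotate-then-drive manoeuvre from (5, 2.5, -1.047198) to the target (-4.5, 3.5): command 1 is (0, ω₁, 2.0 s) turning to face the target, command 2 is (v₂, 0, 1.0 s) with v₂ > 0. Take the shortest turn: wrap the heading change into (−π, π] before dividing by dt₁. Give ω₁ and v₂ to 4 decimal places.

heading to target = atan2(3.5−2.5, -4.5−5) = 3.0367
Δθ = wrap(3.0367 − -1.0472) = -2.1993; ω₁ = Δθ/dt₁ = -1.0996
distance = √((-4.5−5)² + (3.5−2.5)²) = 9.5525; v₂ = distance/dt₂ = 9.5525

ω₁ = -1.0996, v₂ = 9.5525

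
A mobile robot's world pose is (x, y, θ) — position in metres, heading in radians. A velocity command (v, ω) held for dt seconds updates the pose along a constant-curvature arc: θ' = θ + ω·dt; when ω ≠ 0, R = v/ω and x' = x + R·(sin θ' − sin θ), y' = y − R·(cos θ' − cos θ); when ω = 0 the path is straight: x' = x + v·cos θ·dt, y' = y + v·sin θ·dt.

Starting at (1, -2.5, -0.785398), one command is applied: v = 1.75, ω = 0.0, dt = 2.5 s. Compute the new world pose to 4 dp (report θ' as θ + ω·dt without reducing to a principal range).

(4.0936, -5.5936, -0.7854)

θ' = -0.7854 + 0.0·2.5 = -0.7854
ω = 0 → straight: x' = 1 + 1.75·cos(-0.7854)·2.5 = 4.0936
y' = -2.5 + 1.75·sin(-0.7854)·2.5 = -5.5936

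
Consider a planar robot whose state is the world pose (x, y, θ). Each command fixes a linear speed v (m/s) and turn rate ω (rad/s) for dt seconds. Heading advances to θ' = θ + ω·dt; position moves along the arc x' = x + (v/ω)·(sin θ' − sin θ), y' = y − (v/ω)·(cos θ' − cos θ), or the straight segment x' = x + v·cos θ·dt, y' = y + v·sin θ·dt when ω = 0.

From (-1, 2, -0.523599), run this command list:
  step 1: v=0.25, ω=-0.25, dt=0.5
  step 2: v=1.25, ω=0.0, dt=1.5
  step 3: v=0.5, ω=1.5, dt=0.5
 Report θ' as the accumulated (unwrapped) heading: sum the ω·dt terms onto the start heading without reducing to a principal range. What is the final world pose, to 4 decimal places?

(0.8334, 0.7323, 0.1014)

step 1: θ'=-0.6486 (R=-1.0000) → pose (-0.8959, 1.9309, -0.6486)
step 2: θ'=-0.6486 (straight) → pose (0.5983, 0.7983, -0.6486)
step 3: θ'=0.1014 (R=0.3333) → pose (0.8334, 0.7323, 0.1014)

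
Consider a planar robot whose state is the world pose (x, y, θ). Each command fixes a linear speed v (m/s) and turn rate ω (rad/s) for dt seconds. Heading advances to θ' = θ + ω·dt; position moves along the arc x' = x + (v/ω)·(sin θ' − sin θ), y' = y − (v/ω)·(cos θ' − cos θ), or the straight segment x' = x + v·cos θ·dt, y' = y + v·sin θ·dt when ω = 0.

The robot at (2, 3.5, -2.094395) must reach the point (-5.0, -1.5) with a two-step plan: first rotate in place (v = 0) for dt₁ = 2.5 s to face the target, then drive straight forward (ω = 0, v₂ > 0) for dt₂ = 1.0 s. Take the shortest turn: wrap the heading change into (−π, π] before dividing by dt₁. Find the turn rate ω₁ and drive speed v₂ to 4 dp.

ω₁ = -0.1708, v₂ = 8.6023

heading to target = atan2(-1.5−3.5, -5−2) = -2.5213
Δθ = wrap(-2.5213 − -2.0944) = -0.4269; ω₁ = Δθ/dt₁ = -0.1708
distance = √((-5−2)² + (-1.5−3.5)²) = 8.6023; v₂ = distance/dt₂ = 8.6023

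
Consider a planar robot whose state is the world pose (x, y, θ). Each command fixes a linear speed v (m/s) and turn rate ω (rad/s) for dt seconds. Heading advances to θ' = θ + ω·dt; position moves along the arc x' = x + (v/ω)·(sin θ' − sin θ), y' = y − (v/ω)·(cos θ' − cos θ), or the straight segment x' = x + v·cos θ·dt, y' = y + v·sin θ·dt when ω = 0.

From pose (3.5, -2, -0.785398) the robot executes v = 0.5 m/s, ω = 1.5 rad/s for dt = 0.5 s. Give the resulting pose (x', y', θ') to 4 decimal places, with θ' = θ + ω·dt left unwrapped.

θ' = -0.7854 + 1.5·0.5 = -0.0354
R = v/ω = 0.5/1.5 = 0.3333
x' = 3.5 + 0.3333·(sin -0.0354 − sin -0.7854) = 3.7239
y' = -2 − 0.3333·(cos -0.0354 − cos -0.7854) = -2.0974

(3.7239, -2.0974, -0.0354)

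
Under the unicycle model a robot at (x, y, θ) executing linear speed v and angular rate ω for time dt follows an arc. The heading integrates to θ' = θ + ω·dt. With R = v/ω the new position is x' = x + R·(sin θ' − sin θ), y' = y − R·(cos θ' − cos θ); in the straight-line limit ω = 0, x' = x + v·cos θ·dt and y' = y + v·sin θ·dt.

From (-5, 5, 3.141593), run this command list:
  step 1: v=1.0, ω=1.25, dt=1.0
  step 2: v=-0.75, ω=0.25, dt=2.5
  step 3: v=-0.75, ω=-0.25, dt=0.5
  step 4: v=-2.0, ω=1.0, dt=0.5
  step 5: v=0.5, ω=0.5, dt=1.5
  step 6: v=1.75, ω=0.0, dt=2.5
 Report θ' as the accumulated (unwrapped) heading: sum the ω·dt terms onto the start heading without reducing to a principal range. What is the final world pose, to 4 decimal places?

(-1.2772, 6.5813, 6.1416)

step 1: θ'=4.3916 (R=0.8000) → pose (-5.7592, 4.4523, 4.3916)
step 2: θ'=5.0166 (R=-3.0000) → pose (-5.7439, 6.2968, 5.0166)
step 3: θ'=4.8916 (R=3.0000) → pose (-5.8336, 6.6607, 4.8916)
step 4: θ'=5.3916 (R=-2.0000) → pose (-6.2454, 7.5605, 5.3916)
step 5: θ'=6.1416 (R=1.0000) → pose (-5.6085, 7.1987, 6.1416)
step 6: θ'=6.1416 (straight) → pose (-1.2772, 6.5813, 6.1416)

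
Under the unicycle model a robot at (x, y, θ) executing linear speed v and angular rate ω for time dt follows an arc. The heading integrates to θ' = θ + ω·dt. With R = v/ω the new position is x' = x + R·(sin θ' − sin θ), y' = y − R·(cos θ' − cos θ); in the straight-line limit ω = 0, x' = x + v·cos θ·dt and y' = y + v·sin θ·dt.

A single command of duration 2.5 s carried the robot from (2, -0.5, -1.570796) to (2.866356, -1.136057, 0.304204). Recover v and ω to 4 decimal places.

v = 0.5000, ω = 0.7500

Δθ = 0.304204 − -1.570796 = 1.875000
ω = Δθ/dt = 1.875000/2.5 = 0.7500
R = Δx/(sin θ' − sin θ) = 0.6667
v = R·ω = 0.6667·0.7500 = 0.5000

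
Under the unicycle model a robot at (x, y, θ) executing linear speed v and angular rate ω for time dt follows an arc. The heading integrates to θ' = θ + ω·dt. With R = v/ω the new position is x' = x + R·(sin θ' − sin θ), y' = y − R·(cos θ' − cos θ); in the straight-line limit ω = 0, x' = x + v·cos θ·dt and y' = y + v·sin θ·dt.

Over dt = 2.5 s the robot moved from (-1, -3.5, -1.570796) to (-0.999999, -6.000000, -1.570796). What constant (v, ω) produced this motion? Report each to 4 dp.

v = 1.0000, ω = 0.0000

Δθ = -1.570796 − -1.570796 = 0.000000
ω = Δθ/dt = 0.000000/2.5 = 0.0000
ω = 0 → v = (Δx·cos θ + Δy·sin θ)/dt = 1.0000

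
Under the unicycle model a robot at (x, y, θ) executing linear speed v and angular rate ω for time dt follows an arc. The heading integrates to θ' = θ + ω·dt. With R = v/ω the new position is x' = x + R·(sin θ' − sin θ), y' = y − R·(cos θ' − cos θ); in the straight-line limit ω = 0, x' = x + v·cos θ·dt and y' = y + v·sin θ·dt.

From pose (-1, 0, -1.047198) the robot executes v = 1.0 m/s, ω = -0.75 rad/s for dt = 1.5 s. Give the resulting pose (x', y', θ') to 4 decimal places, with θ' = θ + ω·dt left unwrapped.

(-1.0553, -1.4211, -2.1722)

θ' = -1.0472 + -0.75·1.5 = -2.1722
R = v/ω = 1.0/-0.75 = -1.3333
x' = -1 + -1.3333·(sin -2.1722 − sin -1.0472) = -1.0553
y' = 0 − -1.3333·(cos -2.1722 − cos -1.0472) = -1.4211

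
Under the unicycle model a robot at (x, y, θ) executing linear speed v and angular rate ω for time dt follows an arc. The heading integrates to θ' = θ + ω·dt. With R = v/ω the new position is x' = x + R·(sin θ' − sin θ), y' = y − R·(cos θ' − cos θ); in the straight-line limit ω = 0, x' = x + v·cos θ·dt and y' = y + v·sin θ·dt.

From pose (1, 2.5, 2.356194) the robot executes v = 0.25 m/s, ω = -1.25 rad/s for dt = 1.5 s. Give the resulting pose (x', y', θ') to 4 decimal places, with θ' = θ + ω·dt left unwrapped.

θ' = 2.3562 + -1.25·1.5 = 0.4812
R = v/ω = 0.25/-1.25 = -0.2000
x' = 1 + -0.2000·(sin 0.4812 − sin 2.3562) = 1.0489
y' = 2.5 − -0.2000·(cos 0.4812 − cos 2.3562) = 2.8187

(1.0489, 2.8187, 0.4812)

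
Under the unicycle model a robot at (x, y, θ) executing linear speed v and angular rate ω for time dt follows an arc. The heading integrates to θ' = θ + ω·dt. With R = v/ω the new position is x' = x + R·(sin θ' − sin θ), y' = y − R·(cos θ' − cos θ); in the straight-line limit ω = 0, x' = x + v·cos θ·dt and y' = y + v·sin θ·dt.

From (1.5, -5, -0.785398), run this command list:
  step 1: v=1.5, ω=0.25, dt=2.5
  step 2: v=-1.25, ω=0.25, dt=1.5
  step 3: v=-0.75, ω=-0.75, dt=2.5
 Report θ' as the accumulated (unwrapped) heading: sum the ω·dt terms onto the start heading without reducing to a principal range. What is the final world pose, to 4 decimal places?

step 1: θ'=-0.1604 (R=6.0000) → pose (4.7844, -6.6803, -0.1604)
step 2: θ'=0.2146 (R=-5.0000) → pose (2.9210, -6.7309, 0.2146)
step 3: θ'=-1.6604 (R=1.0000) → pose (1.7121, -5.6643, -1.6604)

(1.7121, -5.6643, -1.6604)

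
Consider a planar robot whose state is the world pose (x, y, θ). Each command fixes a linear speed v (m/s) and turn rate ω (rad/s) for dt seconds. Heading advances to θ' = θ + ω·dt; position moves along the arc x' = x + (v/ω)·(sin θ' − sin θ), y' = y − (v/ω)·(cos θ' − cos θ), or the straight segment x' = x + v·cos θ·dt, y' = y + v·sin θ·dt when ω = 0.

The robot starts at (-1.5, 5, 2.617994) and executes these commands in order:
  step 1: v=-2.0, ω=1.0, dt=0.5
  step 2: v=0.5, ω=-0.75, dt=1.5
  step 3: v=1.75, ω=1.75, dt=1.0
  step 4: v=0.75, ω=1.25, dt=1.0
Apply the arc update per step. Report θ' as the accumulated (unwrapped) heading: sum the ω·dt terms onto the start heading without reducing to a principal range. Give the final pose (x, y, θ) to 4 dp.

step 1: θ'=3.1180 (R=-2.0000) → pose (-0.5472, 4.7326, 3.1180)
step 2: θ'=1.9930 (R=-0.6667) → pose (-1.1396, 5.1259, 1.9930)
step 3: θ'=3.7430 (R=1.0000) → pose (-2.6176, 5.5407, 3.7430)
step 4: θ'=4.9930 (R=0.6000) → pose (-2.8546, 4.8798, 4.9930)

(-2.8546, 4.8798, 4.9930)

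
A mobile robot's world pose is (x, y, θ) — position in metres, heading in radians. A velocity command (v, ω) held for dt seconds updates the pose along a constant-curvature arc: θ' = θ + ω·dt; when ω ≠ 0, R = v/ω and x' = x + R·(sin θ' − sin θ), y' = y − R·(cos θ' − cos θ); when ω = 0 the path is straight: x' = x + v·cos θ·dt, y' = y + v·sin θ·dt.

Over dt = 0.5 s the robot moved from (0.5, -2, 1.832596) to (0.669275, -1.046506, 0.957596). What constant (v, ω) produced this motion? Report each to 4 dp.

Δθ = 0.957596 − 1.832596 = -0.875000
ω = Δθ/dt = -0.875000/0.5 = -1.7500
R = −Δy/(cos θ' − cos θ) = -1.1429
v = R·ω = -1.1429·-1.7500 = 2.0000

v = 2.0000, ω = -1.7500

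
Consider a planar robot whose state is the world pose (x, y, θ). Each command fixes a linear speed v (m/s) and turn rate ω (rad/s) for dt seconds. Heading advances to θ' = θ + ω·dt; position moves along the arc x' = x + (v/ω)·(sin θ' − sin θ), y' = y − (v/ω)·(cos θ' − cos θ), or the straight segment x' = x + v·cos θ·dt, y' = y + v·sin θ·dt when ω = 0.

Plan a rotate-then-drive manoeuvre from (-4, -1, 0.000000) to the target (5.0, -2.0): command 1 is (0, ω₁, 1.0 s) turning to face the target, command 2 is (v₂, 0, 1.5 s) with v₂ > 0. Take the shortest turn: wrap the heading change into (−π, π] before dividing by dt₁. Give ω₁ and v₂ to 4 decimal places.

ω₁ = -0.1107, v₂ = 6.0369

heading to target = atan2(-2−-1, 5−-4) = -0.1107
Δθ = wrap(-0.1107 − 0.0000) = -0.1107; ω₁ = Δθ/dt₁ = -0.1107
distance = √((5−-4)² + (-2−-1)²) = 9.0554; v₂ = distance/dt₂ = 6.0369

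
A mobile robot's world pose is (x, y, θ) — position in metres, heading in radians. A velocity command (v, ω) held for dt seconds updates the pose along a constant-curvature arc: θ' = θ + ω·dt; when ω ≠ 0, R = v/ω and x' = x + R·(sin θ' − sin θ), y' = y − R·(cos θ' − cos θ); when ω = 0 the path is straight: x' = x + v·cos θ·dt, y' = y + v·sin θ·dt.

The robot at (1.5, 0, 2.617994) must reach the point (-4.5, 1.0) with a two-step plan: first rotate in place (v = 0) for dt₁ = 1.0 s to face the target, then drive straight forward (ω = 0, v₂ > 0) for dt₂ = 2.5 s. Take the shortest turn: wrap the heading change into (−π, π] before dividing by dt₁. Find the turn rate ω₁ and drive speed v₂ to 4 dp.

ω₁ = 0.3584, v₂ = 2.4331

heading to target = atan2(1−0, -4.5−1.5) = 2.9764
Δθ = wrap(2.9764 − 2.6180) = 0.3584; ω₁ = Δθ/dt₁ = 0.3584
distance = √((-4.5−1.5)² + (1−0)²) = 6.0828; v₂ = distance/dt₂ = 2.4331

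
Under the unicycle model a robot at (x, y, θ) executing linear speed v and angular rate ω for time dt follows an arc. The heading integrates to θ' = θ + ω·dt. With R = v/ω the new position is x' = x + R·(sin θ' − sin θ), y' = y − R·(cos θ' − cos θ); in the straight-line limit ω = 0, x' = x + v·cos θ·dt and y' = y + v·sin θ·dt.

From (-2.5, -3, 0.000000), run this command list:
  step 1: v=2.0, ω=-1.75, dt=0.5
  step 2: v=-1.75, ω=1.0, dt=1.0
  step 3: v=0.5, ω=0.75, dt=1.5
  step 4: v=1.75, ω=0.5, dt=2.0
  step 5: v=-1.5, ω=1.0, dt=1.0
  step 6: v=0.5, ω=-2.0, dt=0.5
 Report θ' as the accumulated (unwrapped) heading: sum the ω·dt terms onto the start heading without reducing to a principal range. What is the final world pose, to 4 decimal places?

(-2.1250, 0.5004, 2.2500)

step 1: θ'=-0.8750 (R=-1.1429) → pose (-1.6228, -3.4103, -0.8750)
step 2: θ'=0.1250 (R=-1.7500) → pose (-3.1842, -2.7957, 0.1250)
step 3: θ'=1.2500 (R=0.6667) → pose (-2.6346, -2.3444, 1.2500)
step 4: θ'=2.2500 (R=3.5000) → pose (-3.2328, 0.9578, 2.2500)
step 5: θ'=3.2500 (R=-1.5000) → pose (-1.9034, 0.4089, 3.2500)
step 6: θ'=2.2500 (R=-0.2500) → pose (-2.1250, 0.5004, 2.2500)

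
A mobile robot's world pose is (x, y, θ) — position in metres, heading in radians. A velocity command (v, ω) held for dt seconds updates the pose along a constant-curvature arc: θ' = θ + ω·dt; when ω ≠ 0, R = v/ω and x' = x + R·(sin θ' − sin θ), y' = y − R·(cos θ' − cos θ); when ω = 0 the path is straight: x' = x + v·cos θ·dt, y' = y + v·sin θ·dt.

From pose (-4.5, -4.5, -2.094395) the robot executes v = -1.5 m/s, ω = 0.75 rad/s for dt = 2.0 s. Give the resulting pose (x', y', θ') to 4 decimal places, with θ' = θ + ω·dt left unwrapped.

θ' = -2.0944 + 0.75·2.0 = -0.5944
R = v/ω = -1.5/0.75 = -2.0000
x' = -4.5 + -2.0000·(sin -0.5944 − sin -2.0944) = -5.1120
y' = -4.5 − -2.0000·(cos -0.5944 − cos -2.0944) = -1.8430

(-5.1120, -1.8430, -0.5944)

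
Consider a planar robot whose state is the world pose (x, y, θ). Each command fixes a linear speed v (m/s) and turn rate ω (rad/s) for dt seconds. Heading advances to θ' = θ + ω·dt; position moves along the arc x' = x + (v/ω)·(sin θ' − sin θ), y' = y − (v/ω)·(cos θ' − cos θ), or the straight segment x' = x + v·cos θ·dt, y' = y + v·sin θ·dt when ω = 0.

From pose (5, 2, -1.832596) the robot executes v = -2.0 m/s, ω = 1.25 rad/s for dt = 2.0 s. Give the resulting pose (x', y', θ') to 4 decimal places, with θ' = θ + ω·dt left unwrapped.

θ' = -1.8326 + 1.25·2.0 = 0.6674
R = v/ω = -2.0/1.25 = -1.6000
x' = 5 + -1.6000·(sin 0.6674 − sin -1.8326) = 2.4642
y' = 2 − -1.6000·(cos 0.6674 − cos -1.8326) = 3.6708

(2.4642, 3.6708, 0.6674)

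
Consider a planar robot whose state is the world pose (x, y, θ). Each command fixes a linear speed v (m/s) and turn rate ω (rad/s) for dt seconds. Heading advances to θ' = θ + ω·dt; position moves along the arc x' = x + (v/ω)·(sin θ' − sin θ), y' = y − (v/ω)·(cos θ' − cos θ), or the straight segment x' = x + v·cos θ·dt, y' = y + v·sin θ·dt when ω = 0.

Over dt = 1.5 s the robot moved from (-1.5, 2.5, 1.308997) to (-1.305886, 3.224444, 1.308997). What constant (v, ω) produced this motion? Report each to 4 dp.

v = 0.5000, ω = 0.0000

Δθ = 1.308997 − 1.308997 = 0.000000
ω = Δθ/dt = 0.000000/1.5 = 0.0000
ω = 0 → v = (Δx·cos θ + Δy·sin θ)/dt = 0.5000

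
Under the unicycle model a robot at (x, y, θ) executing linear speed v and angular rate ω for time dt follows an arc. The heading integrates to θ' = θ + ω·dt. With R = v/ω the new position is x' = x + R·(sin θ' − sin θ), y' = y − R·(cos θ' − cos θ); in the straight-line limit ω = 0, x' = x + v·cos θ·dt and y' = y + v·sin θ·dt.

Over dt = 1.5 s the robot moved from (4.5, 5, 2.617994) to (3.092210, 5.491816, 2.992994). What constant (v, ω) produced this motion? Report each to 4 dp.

v = 1.0000, ω = 0.2500

Δθ = 2.992994 − 2.617994 = 0.375000
ω = Δθ/dt = 0.375000/1.5 = 0.2500
R = Δx/(sin θ' − sin θ) = 4.0000
v = R·ω = 4.0000·0.2500 = 1.0000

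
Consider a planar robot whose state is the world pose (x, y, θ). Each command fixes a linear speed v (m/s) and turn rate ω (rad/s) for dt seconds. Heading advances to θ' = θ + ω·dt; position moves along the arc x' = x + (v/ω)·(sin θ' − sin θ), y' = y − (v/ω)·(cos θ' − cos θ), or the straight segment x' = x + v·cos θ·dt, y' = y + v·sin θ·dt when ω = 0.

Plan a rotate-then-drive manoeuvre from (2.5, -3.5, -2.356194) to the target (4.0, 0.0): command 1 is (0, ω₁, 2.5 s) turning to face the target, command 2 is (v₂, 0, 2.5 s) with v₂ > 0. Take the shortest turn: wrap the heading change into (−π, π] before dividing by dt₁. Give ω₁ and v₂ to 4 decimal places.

ω₁ = -1.1044, v₂ = 1.5232

heading to target = atan2(0−-3.5, 4−2.5) = 1.1659
Δθ = wrap(1.1659 − -2.3562) = -2.7611; ω₁ = Δθ/dt₁ = -1.1044
distance = √((4−2.5)² + (0−-3.5)²) = 3.8079; v₂ = distance/dt₂ = 1.5232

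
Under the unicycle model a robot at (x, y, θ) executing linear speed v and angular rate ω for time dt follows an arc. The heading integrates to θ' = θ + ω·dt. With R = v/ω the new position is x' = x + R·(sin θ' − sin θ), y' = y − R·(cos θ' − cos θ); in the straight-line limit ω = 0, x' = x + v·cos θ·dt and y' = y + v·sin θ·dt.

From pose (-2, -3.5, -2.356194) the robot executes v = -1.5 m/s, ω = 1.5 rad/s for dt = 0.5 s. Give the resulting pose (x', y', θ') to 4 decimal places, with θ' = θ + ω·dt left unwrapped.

(-1.7077, -2.8283, -1.6062)

θ' = -2.3562 + 1.5·0.5 = -1.6062
R = v/ω = -1.5/1.5 = -1.0000
x' = -2 + -1.0000·(sin -1.6062 − sin -2.3562) = -1.7077
y' = -3.5 − -1.0000·(cos -1.6062 − cos -2.3562) = -2.8283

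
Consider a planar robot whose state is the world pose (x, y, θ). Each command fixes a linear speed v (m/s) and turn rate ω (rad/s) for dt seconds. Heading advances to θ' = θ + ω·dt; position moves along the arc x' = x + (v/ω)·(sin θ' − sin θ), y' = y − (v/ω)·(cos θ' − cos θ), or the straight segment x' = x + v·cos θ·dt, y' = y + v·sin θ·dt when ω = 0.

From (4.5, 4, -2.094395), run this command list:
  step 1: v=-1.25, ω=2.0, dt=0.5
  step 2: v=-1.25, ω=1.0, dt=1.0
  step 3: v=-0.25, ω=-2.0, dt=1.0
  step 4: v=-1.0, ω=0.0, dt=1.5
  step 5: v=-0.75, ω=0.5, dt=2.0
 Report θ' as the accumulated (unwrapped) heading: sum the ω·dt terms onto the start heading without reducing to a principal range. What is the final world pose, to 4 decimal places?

(4.2086, 8.1942, -1.0944)

step 1: θ'=-1.0944 (R=-0.6250) → pose (4.5141, 4.5991, -1.0944)
step 2: θ'=-0.0944 (R=-1.2500) → pose (3.5211, 5.2703, -0.0944)
step 3: θ'=-2.0944 (R=0.1250) → pose (3.4247, 5.4573, -2.0944)
step 4: θ'=-2.0944 (straight) → pose (4.1747, 6.7563, -2.0944)
step 5: θ'=-1.0944 (R=-1.5000) → pose (4.2086, 8.1942, -1.0944)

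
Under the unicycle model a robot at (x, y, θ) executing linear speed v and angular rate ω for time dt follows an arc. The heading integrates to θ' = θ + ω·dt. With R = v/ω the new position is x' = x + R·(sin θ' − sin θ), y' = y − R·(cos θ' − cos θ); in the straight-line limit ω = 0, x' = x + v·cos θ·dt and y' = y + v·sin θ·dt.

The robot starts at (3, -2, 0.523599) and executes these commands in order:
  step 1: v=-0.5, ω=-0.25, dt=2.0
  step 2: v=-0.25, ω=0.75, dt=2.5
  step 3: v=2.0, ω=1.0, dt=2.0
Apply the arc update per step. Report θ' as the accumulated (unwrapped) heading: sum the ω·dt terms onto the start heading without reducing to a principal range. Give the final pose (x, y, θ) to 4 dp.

(-1.5275, -1.8981, 3.8986)

step 1: θ'=0.0236 (R=2.0000) → pose (2.0472, -2.2674, 0.0236)
step 2: θ'=1.8986 (R=-0.3333) → pose (1.7395, -2.7080, 1.8986)
step 3: θ'=3.8986 (R=2.0000) → pose (-1.5275, -1.8981, 3.8986)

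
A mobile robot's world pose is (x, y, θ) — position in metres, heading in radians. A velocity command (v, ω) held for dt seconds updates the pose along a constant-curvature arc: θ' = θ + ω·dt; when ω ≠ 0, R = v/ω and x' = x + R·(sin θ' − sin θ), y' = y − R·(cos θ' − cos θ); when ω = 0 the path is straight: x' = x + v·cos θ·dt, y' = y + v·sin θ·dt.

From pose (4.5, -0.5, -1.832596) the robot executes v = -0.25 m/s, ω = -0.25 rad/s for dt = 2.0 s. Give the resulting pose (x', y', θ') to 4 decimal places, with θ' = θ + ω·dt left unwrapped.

θ' = -1.8326 + -0.25·2.0 = -2.3326
R = v/ω = -0.25/-0.25 = 1.0000
x' = 4.5 + 1.0000·(sin -2.3326 − sin -1.8326) = 4.7423
y' = -0.5 − 1.0000·(cos -2.3326 − cos -1.8326) = -0.0686

(4.7423, -0.0686, -2.3326)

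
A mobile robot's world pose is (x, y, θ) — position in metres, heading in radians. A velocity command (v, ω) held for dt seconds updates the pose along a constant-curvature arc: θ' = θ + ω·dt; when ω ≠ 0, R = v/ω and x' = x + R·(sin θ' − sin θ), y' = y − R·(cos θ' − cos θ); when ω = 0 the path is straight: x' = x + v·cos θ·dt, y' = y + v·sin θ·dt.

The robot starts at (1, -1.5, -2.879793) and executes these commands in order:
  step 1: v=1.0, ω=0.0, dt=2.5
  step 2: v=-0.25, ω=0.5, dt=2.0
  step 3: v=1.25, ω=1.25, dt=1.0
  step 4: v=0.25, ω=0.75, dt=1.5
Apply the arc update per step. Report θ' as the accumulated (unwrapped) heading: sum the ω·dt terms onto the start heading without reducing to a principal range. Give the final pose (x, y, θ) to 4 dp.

step 1: θ'=-2.8798 (straight) → pose (-1.4148, -2.1470, -2.8798)
step 2: θ'=-1.8798 (R=-0.5000) → pose (-1.0679, -1.8161, -1.8798)
step 3: θ'=-0.6298 (R=1.0000) → pose (-0.7042, -2.9284, -0.6298)
step 4: θ'=0.4952 (R=0.3333) → pose (-0.3495, -2.9523, 0.4952)

(-0.3495, -2.9523, 0.4952)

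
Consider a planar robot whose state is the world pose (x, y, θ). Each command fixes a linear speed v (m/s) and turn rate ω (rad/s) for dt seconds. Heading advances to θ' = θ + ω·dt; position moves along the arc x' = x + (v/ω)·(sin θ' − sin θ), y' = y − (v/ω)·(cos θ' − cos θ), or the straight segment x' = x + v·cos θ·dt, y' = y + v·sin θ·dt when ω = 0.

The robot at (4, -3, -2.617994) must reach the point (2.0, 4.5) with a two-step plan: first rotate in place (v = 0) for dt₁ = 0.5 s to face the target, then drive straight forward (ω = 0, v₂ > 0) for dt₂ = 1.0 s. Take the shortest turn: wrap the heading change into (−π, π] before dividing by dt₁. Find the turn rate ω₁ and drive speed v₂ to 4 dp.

ω₁ = -3.6676, v₂ = 7.7621

heading to target = atan2(4.5−-3, 2−4) = 1.8314
Δθ = wrap(1.8314 − -2.6180) = -1.8338; ω₁ = Δθ/dt₁ = -3.6676
distance = √((2−4)² + (4.5−-3)²) = 7.7621; v₂ = distance/dt₂ = 7.7621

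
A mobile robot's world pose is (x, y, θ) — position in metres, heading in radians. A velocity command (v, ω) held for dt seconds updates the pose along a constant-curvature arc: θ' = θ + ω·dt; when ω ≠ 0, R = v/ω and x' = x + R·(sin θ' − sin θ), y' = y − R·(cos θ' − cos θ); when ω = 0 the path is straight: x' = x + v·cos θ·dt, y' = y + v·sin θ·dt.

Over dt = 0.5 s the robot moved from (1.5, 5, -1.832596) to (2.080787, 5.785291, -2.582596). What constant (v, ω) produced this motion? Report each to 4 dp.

Δθ = -2.582596 − -1.832596 = -0.750000
ω = Δθ/dt = -0.750000/0.5 = -1.5000
R = −Δy/(cos θ' − cos θ) = 1.3333
v = R·ω = 1.3333·-1.5000 = -2.0000

v = -2.0000, ω = -1.5000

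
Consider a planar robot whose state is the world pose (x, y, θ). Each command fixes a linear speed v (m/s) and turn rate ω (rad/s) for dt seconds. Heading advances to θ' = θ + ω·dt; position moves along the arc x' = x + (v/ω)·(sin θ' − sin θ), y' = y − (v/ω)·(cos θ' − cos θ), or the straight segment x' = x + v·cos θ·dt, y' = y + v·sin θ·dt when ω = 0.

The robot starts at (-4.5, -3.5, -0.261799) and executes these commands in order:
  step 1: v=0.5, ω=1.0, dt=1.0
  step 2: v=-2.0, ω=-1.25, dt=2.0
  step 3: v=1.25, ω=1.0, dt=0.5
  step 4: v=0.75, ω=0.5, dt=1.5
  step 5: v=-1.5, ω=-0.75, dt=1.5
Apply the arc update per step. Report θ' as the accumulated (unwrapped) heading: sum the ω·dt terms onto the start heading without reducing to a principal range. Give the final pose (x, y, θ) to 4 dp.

step 1: θ'=0.7382 (R=0.5000) → pose (-4.0341, -3.3869, 0.7382)
step 2: θ'=-1.7618 (R=1.6000) → pose (-6.6817, -1.8996, -1.7618)
step 3: θ'=-1.2618 (R=1.2500) → pose (-6.6453, -2.5171, -1.2618)
step 4: θ'=-0.5118 (R=1.5000) → pose (-5.9509, -3.3687, -0.5118)
step 5: θ'=-1.6368 (R=2.0000) → pose (-6.9671, -1.4931, -1.6368)

(-6.9671, -1.4931, -1.6368)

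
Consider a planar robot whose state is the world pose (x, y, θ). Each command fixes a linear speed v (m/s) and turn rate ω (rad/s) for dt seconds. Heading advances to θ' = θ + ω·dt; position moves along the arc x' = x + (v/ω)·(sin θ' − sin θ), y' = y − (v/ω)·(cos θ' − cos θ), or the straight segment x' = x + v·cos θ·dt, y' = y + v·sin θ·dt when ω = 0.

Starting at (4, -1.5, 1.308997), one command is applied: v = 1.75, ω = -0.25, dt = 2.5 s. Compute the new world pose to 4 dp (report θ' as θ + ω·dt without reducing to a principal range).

θ' = 1.3090 + -0.25·2.5 = 0.6840
R = v/ω = 1.75/-0.25 = -7.0000
x' = 4 + -7.0000·(sin 0.6840 − sin 1.3090) = 6.3382
y' = -1.5 − -7.0000·(cos 0.6840 − cos 1.3090) = 2.1136

(6.3382, 2.1136, 0.6840)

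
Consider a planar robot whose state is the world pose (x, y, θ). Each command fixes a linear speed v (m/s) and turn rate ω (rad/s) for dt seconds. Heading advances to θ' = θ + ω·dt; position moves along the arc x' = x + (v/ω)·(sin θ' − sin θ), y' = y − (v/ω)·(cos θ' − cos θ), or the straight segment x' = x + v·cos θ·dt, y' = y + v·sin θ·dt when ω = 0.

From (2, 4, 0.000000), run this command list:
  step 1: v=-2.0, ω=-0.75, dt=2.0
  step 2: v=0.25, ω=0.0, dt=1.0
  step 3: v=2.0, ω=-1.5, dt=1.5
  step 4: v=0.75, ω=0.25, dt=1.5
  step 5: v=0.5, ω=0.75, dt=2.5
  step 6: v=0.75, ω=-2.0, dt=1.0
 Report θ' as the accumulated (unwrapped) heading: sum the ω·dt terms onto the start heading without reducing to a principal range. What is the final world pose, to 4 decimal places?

step 1: θ'=-1.5000 (R=2.6667) → pose (-0.6600, 6.4780, -1.5000)
step 2: θ'=-1.5000 (straight) → pose (-0.6423, 6.2287, -1.5000)
step 3: θ'=-3.7500 (R=-1.3333) → pose (-2.7344, 5.0403, -3.7500)
step 4: θ'=-3.3750 (R=3.0000) → pose (-3.7552, 5.4972, -3.3750)
step 5: θ'=-1.5000 (R=0.6667) → pose (-4.5744, 4.8015, -1.5000)
step 6: θ'=-3.5000 (R=-0.3750) → pose (-5.0800, 4.4238, -3.5000)

(-5.0800, 4.4238, -3.5000)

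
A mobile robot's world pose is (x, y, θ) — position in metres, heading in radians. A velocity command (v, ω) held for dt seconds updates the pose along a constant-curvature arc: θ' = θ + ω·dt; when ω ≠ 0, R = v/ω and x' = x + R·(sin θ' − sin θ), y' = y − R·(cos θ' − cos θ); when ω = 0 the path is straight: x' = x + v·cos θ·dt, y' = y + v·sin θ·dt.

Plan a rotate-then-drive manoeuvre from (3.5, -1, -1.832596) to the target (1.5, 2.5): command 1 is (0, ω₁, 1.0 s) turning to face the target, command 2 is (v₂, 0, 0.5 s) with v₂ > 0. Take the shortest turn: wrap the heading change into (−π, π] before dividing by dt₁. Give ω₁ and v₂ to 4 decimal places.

ω₁ = -2.3606, v₂ = 8.0623

heading to target = atan2(2.5−-1, 1.5−3.5) = 2.0899
Δθ = wrap(2.0899 − -1.8326) = -2.3606; ω₁ = Δθ/dt₁ = -2.3606
distance = √((1.5−3.5)² + (2.5−-1)²) = 4.0311; v₂ = distance/dt₂ = 8.0623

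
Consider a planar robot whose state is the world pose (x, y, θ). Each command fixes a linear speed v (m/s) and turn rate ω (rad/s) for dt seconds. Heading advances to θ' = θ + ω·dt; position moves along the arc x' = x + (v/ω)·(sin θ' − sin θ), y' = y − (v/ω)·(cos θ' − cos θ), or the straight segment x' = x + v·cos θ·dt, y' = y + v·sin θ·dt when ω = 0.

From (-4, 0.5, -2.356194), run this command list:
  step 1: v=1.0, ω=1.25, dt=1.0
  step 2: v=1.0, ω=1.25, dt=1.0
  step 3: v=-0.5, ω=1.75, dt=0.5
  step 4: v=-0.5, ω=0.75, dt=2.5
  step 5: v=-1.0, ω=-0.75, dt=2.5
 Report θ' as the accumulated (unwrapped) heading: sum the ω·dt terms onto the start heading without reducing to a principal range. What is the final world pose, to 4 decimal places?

step 1: θ'=-1.1062 (R=0.8000) → pose (-4.1495, -0.4241, -1.1062)
step 2: θ'=0.1438 (R=0.8000) → pose (-3.3197, -0.8574, 0.1438)
step 3: θ'=1.0188 (R=-0.2857) → pose (-3.5220, -0.9904, 1.0188)
step 4: θ'=2.8938 (R=-0.6667) → pose (-3.1179, -1.9863, 2.8938)
step 5: θ'=1.0188 (R=1.3333) → pose (-2.3096, -3.9780, 1.0188)

(-2.3096, -3.9780, 1.0188)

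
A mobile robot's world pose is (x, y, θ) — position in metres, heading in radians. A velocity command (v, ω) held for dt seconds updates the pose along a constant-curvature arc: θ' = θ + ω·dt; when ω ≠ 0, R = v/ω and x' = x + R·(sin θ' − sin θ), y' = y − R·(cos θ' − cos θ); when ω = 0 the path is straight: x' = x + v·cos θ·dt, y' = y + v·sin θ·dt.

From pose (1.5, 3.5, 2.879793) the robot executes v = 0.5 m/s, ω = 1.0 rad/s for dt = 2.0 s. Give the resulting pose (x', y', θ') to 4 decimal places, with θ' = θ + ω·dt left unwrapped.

θ' = 2.8798 + 1.0·2.0 = 4.8798
R = v/ω = 0.5/1.0 = 0.5000
x' = 1.5 + 0.5000·(sin 4.8798 − sin 2.8798) = 0.8776
y' = 3.5 − 0.5000·(cos 4.8798 − cos 2.8798) = 2.9337

(0.8776, 2.9337, 4.8798)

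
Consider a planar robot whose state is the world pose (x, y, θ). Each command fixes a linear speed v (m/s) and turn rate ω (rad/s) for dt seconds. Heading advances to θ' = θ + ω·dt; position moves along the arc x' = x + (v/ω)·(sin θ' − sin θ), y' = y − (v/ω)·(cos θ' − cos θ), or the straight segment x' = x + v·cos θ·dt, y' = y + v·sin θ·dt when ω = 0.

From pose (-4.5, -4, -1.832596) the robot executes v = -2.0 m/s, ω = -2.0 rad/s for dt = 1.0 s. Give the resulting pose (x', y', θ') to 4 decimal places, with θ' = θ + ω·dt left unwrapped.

(-2.8968, -3.4882, -3.8326)

θ' = -1.8326 + -2.0·1.0 = -3.8326
R = v/ω = -2.0/-2.0 = 1.0000
x' = -4.5 + 1.0000·(sin -3.8326 − sin -1.8326) = -2.8968
y' = -4 − 1.0000·(cos -3.8326 − cos -1.8326) = -3.4882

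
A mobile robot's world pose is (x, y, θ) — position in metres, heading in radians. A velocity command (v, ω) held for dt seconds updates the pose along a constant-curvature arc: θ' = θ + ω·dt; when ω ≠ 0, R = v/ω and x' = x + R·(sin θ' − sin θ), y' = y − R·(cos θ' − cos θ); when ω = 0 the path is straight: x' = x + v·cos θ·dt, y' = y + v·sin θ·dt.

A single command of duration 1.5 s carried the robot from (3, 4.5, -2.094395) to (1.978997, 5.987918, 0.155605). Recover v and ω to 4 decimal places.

v = -1.5000, ω = 1.5000

Δθ = 0.155605 − -2.094395 = 2.250000
ω = Δθ/dt = 2.250000/1.5 = 1.5000
R = −Δy/(cos θ' − cos θ) = -1.0000
v = R·ω = -1.0000·1.5000 = -1.5000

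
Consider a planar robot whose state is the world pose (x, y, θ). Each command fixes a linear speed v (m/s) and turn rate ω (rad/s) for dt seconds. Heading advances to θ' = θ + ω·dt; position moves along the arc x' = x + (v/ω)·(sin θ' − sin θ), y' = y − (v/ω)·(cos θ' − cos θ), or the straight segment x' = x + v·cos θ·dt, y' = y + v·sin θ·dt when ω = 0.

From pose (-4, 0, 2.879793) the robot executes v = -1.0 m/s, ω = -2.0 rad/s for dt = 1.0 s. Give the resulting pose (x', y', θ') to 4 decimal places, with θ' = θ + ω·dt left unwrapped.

θ' = 2.8798 + -2.0·1.0 = 0.8798
R = v/ω = -1.0/-2.0 = 0.5000
x' = -4 + 0.5000·(sin 0.8798 − sin 2.8798) = -3.7441
y' = 0 − 0.5000·(cos 0.8798 − cos 2.8798) = -0.8016

(-3.7441, -0.8016, 0.8798)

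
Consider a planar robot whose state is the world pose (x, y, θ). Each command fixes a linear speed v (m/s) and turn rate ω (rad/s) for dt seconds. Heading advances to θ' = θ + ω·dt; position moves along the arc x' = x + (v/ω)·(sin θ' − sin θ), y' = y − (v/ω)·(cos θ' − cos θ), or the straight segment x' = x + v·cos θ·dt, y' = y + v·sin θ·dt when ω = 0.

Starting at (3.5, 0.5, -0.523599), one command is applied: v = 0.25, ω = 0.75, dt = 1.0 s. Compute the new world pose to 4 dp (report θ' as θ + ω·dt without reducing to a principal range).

θ' = -0.5236 + 0.75·1.0 = 0.2264
R = v/ω = 0.25/0.75 = 0.3333
x' = 3.5 + 0.3333·(sin 0.2264 − sin -0.5236) = 3.7415
y' = 0.5 − 0.3333·(cos 0.2264 − cos -0.5236) = 0.4638

(3.7415, 0.4638, 0.2264)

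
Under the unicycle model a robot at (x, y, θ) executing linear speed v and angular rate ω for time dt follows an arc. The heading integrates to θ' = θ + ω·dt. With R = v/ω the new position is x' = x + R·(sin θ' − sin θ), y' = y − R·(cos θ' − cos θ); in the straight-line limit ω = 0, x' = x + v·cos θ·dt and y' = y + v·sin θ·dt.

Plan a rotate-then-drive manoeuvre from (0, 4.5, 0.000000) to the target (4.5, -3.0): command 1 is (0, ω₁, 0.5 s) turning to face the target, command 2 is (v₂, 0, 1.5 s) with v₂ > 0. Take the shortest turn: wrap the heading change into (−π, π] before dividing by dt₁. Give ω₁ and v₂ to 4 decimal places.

heading to target = atan2(-3−4.5, 4.5−0) = -1.0304
Δθ = wrap(-1.0304 − 0.0000) = -1.0304; ω₁ = Δθ/dt₁ = -2.0608
distance = √((4.5−0)² + (-3−4.5)²) = 8.7464; v₂ = distance/dt₂ = 5.8310

ω₁ = -2.0608, v₂ = 5.8310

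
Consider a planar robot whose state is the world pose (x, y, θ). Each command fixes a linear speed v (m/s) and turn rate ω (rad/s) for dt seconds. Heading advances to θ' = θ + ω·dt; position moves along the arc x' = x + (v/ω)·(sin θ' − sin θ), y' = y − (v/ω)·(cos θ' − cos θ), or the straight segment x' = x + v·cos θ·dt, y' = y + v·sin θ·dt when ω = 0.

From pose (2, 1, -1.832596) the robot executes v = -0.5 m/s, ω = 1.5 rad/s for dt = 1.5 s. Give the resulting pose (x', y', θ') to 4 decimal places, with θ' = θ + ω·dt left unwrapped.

(1.5429, 1.3910, 0.4174)

θ' = -1.8326 + 1.5·1.5 = 0.4174
R = v/ω = -0.5/1.5 = -0.3333
x' = 2 + -0.3333·(sin 0.4174 − sin -1.8326) = 1.5429
y' = 1 − -0.3333·(cos 0.4174 − cos -1.8326) = 1.3910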